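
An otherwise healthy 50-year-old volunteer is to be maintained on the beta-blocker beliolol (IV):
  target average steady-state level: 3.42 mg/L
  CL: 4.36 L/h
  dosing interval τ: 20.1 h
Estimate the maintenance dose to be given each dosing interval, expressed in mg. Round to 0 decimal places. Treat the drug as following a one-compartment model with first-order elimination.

300 mg

At steady state, Dose/τ = Css × CL.
Dose = Css × CL × τ = 3.42 × 4.360 × 20.1 = 299.7 mg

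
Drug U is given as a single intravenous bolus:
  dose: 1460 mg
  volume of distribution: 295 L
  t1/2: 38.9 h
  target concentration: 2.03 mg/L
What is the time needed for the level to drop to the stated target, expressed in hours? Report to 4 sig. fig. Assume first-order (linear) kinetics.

C₀ = Dose / Vd = 1460 / 295 = 4.949 mg/L
k = ln2 / t½ = 0.693147 / 38.9 = 0.01782 h⁻¹
t = ln(C₀ / C) / k = ln(4.949 / 2.03) / 0.01782
  = ln(2.438) / 0.01782 = 0.8912 / 0.01782 = 50.01 h

50.01 h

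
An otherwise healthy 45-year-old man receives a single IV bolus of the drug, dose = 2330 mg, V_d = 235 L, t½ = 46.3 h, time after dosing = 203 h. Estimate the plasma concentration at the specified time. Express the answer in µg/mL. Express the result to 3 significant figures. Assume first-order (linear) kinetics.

C₀ = Dose / Vd = 2330 / 235 = 9.915 mg/L
k = ln2 / t½ = 0.693147 / 46.3 = 0.01497 h⁻¹
C = C₀ · e^(−k·t) = 9.915 × e^(−0.01497 × 203)
  = 9.915 × 0.04789 = 0.4748 mg/L
(0.4748 mg/L = 0.4748 µg/mL)

0.475 µg/mL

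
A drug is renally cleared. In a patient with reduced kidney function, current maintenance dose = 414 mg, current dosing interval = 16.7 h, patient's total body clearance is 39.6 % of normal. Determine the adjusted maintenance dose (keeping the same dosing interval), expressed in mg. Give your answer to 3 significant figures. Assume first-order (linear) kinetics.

164 mg

To keep the same average steady-state level, dosing rate must scale with clearance.
CL ratio = 39.6 / 100 = 0.3960
New dose (same interval) = 414 × 0.3960 = 163.9 mg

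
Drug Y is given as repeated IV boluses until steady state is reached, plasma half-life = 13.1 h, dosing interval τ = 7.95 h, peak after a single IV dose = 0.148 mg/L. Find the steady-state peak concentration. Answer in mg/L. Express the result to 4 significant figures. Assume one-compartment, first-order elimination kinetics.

0.4310 mg/L

k = ln2 / t½ = 0.693147 / 13.1 = 0.05291 h⁻¹
e^(−kτ) = e^(−0.05291 × 7.95) = 0.6566
Accumulation ratio R = 1 / (1 − e^(−kτ)) = 1 / (1 − 0.6566) = 2.912
Steady-state peak = C₀ × R = 0.148 × 2.912 = 0.4310 mg/L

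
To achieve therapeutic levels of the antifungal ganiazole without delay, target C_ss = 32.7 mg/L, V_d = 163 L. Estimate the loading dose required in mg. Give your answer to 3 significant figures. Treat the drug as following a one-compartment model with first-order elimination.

LD = Css × Vd = 32.7 × 163 = 5330 mg

5330 mg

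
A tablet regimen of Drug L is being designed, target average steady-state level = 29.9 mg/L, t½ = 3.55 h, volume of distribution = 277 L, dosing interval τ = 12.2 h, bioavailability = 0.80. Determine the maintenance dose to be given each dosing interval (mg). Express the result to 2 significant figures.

25000 mg

k = ln2 / t½ = 0.693147 / 3.55 = 0.1953 h⁻¹
CL = k × Vd = 0.1953 × 277 = 54.10 L/h
At steady state, F × (Dose/τ) = Css × CL.
Dose = Css × CL × τ / F = 29.9 × 54.10 × 12.2 / 0.80 = 24670 mg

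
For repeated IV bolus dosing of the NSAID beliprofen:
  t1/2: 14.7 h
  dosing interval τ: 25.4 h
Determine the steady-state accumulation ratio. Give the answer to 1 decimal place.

1.4

k = ln2 / t½ = 0.693147 / 14.7 = 0.04715 h⁻¹
e^(−kτ) = e^(−0.04715 × 25.4) = 0.3019
Accumulation ratio R = 1 / (1 − e^(−kτ)) = 1 / (1 − 0.3019) = 1.432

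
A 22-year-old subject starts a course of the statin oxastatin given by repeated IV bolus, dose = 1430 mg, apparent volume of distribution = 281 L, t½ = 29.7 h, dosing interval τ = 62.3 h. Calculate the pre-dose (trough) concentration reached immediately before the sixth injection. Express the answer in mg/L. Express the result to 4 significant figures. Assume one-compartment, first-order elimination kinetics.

C₀ per dose = Dose / Vd = 1430 / 281 = 5.089 mg/L
k = ln2 / t½ = 0.693147 / 29.7 = 0.02334 h⁻¹
Fraction remaining after one interval: r = e^(−kτ) = e^(−0.02334 × 62.3) = 0.2336
Before dose 6, 5 doses have been given (aged 1τ, 2τ, 3τ, 4τ, 5τ).
C_trough = C₀ × (r + r² + … + r^5) = C₀ × r(1−r^5)/(1−r)
        = 5.089 × 0.2336 × (1 − 0.0006956) / (1 − 0.2336) = 1.550 mg/L

1.550 mg/L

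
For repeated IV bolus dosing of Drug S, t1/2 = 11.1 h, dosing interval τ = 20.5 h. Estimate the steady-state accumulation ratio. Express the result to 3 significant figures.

1.39

k = ln2 / t½ = 0.693147 / 11.1 = 0.06245 h⁻¹
e^(−kτ) = e^(−0.06245 × 20.5) = 0.2780
Accumulation ratio R = 1 / (1 − e^(−kτ)) = 1 / (1 − 0.2780) = 1.385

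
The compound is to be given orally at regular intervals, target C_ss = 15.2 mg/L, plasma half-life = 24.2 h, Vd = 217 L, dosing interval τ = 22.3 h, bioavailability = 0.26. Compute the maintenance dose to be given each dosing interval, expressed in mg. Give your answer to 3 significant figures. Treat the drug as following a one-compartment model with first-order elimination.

k = ln2 / t½ = 0.693147 / 24.2 = 0.02864 h⁻¹
CL = k × Vd = 0.02864 × 217 = 6.215 L/h
At steady state, F × (Dose/τ) = Css × CL.
Dose = Css × CL × τ / F = 15.2 × 6.215 × 22.3 / 0.26 = 8102 mg

8100 mg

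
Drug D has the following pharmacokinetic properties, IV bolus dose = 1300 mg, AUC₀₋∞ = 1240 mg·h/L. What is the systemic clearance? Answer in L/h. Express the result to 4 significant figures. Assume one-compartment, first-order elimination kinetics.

CL = Dose / AUC = 1300 / 1240 = 1.048 L/h

1.048 L/h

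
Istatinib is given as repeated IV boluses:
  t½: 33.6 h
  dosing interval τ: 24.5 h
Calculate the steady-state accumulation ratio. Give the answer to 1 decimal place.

2.5

k = ln2 / t½ = 0.693147 / 33.6 = 0.02063 h⁻¹
e^(−kτ) = e^(−0.02063 × 24.5) = 0.6032
Accumulation ratio R = 1 / (1 − e^(−kτ)) = 1 / (1 − 0.6032) = 2.520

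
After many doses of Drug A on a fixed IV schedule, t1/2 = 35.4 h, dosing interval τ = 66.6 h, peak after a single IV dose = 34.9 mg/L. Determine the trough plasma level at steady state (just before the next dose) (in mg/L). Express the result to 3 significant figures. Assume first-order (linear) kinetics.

13.0 mg/L

k = ln2 / t½ = 0.693147 / 35.4 = 0.01958 h⁻¹
e^(−kτ) = e^(−0.01958 × 66.6) = 0.2714
Accumulation ratio R = 1 / (1 − e^(−kτ)) = 1 / (1 − 0.2714) = 1.372
Steady-state trough = C₀ × R × e^(−kτ) = 34.9 × 1.372 × 0.2714 = 13.00 mg/L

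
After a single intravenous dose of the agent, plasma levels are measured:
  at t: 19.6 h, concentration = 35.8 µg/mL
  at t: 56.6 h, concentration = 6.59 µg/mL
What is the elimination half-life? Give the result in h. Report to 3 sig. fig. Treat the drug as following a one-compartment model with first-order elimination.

15.2 h

k = ln(C₁/C₂) / (t₂ − t₁) = ln(35.8/6.59) / (56.6 − 19.6)
  = 1.692 / 37.00 = 0.04573 h⁻¹
t½ = ln2 / k = 0.693147 / 0.04573 = 15.16 h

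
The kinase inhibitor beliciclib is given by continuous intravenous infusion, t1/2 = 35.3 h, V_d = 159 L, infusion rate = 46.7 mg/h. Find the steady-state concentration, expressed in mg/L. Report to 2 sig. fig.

15 mg/L

k = ln2 / t½ = 0.693147 / 35.3 = 0.01964 h⁻¹
CL = k × Vd = 0.01964 × 159 = 3.123 L/h
At steady state Css = R₀ / CL = 46.7 / 3.123 = 14.95 mg/L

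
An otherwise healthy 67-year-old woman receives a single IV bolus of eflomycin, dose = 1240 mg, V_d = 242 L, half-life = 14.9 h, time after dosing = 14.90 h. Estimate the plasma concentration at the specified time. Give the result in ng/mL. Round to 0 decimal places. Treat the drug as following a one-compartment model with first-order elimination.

C₀ = Dose / Vd = 1240 / 242 = 5.124 mg/L
k = ln2 / t½ = 0.693147 / 14.9 = 0.04652 h⁻¹
t / t½ = 14.90 / 14.9 = 1 half-lives
C = C₀ × (1/2)^1 = 5.124 × 0.5000 = 2.562 mg/L
Convert: 2.562 mg/L × 1000 = 2562 ng/mL

2562 ng/mL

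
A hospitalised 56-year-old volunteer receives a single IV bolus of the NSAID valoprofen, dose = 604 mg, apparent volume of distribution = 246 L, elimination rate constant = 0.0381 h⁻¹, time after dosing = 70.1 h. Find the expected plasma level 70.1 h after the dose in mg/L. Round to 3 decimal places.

C₀ = Dose / Vd = 604.0 / 246 = 2.455 mg/L
C = C₀ · e^(−k·t) = 2.455 × e^(−0.03810 × 70.1)
  = 2.455 × 0.06920 = 0.1699 mg/L

0.170 mg/L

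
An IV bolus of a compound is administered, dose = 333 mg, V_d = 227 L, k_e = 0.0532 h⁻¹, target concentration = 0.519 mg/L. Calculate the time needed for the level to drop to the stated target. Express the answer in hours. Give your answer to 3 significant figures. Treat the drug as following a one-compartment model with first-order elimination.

19.5 h

C₀ = Dose / Vd = 333.0 / 227 = 1.467 mg/L
t = ln(C₀ / C) / k = ln(1.467 / 0.519) / 0.05320
  = ln(2.827) / 0.05320 = 1.039 / 0.05320 = 19.53 h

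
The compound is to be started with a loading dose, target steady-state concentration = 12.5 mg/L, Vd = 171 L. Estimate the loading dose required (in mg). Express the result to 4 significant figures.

LD = Css × Vd = 12.5 × 171 = 2138 mg

2138 mg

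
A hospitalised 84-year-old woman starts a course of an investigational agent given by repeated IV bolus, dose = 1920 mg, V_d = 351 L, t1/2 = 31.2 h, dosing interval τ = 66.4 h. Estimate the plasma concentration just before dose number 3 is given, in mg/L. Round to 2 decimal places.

C₀ per dose = Dose / Vd = 1920 / 351 = 5.470 mg/L
k = ln2 / t½ = 0.693147 / 31.2 = 0.02222 h⁻¹
Fraction remaining after one interval: r = e^(−kτ) = e^(−0.02222 × 66.4) = 0.2287
Before dose 3, 2 doses have been given (aged 1τ, 2τ).
C_trough = C₀ × (r + r²) = 5.470 × (0.2287 + 0.05230) = 1.537 mg/L

1.54 mg/L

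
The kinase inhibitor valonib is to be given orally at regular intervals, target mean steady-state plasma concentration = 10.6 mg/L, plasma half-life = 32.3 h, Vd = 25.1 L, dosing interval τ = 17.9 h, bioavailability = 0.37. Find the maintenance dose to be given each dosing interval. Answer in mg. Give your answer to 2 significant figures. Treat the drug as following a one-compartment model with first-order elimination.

280 mg

k = ln2 / t½ = 0.693147 / 32.3 = 0.02146 h⁻¹
CL = k × Vd = 0.02146 × 25.1 = 0.5386 L/h
At steady state, F × (Dose/τ) = Css × CL.
Dose = Css × CL × τ / F = 10.6 × 0.5386 × 17.9 / 0.37 = 276.2 mg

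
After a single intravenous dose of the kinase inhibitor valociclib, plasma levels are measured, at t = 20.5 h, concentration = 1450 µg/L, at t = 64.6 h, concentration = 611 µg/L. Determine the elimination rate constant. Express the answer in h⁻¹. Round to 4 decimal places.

0.0196 h⁻¹

k = ln(C₁/C₂) / (t₂ − t₁) = ln(1450/611) / (64.6 − 20.5)
  = 0.8642 / 44.10 = 0.01960 h⁻¹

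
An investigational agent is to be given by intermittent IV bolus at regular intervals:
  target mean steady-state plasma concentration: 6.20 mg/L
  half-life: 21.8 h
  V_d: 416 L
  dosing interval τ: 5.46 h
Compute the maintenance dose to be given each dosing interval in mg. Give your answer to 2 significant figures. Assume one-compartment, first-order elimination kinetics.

450 mg

k = ln2 / t½ = 0.693147 / 21.8 = 0.03180 h⁻¹
CL = k × Vd = 0.03180 × 416 = 13.23 L/h
At steady state, Dose/τ = Css × CL.
Dose = Css × CL × τ = 6.20 × 13.23 × 5.46 = 447.9 mg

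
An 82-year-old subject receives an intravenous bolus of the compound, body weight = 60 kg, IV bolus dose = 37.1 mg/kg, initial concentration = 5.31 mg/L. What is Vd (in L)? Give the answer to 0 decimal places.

Dose = 37.1 × 60 = 2226 mg
Vd = Dose / C₀ = 2226 / 5.31 = 419.2 L

419 L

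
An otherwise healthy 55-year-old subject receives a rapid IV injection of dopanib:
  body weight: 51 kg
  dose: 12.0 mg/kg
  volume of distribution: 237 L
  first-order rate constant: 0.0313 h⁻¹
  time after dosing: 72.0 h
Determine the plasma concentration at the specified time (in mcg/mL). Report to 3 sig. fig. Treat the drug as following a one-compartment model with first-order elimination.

Total dose = 12.0 × 51 = 612.0 mg
C₀ = Dose / Vd = 612.0 / 237 = 2.582 mg/L
C = C₀ · e^(−k·t) = 2.582 × e^(−0.03130 × 72.0)
  = 2.582 × 0.1050 = 0.2711 mg/L
(0.2711 mg/L = 0.2711 mcg/mL)

0.271 mcg/mL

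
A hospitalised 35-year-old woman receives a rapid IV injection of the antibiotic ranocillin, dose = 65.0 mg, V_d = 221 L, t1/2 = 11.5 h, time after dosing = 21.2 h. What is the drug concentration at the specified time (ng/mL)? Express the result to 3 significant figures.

C₀ = Dose / Vd = 65.00 / 221 = 0.2941 mg/L
k = ln2 / t½ = 0.693147 / 11.5 = 0.06027 h⁻¹
C = C₀ · e^(−k·t) = 0.2941 × e^(−0.06027 × 21.2)
  = 0.2941 × 0.2787 = 0.08197 mg/L
Convert: 0.08197 mg/L × 1000 = 81.97 ng/mL

82.0 ng/mL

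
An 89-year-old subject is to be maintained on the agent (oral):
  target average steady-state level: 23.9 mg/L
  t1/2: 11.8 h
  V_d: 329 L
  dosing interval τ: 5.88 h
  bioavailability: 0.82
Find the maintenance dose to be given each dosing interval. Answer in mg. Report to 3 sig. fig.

k = ln2 / t½ = 0.693147 / 11.8 = 0.05874 h⁻¹
CL = k × Vd = 0.05874 × 329 = 19.33 L/h
At steady state, F × (Dose/τ) = Css × CL.
Dose = Css × CL × τ / F = 23.9 × 19.33 × 5.88 / 0.82 = 3313 mg

3310 mg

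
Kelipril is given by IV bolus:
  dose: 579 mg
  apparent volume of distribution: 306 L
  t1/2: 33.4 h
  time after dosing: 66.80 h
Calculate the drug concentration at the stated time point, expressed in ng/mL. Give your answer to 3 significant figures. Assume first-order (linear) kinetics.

C₀ = Dose / Vd = 579.0 / 306 = 1.892 mg/L
k = ln2 / t½ = 0.693147 / 33.4 = 0.02075 h⁻¹
t / t½ = 66.80 / 33.4 = 2 half-lives
C = C₀ × (1/2)^2 = 1.892 × 0.2500 = 0.4730 mg/L
Convert: 0.4730 mg/L × 1000 = 473.0 ng/mL

473 ng/mL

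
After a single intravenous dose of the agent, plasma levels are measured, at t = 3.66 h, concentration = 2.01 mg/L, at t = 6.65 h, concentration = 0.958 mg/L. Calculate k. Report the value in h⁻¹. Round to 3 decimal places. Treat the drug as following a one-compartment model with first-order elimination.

k = ln(C₁/C₂) / (t₂ − t₁) = ln(2.01/0.958) / (6.65 − 3.66)
  = 0.7410 / 2.990 = 0.2478 h⁻¹

0.248 h⁻¹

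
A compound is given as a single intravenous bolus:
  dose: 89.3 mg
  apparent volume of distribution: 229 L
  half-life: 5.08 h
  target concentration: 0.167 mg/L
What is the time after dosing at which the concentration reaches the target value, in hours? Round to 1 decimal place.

6.2 h

C₀ = Dose / Vd = 89.30 / 229 = 0.3900 mg/L
k = ln2 / t½ = 0.693147 / 5.08 = 0.1364 h⁻¹
t = ln(C₀ / C) / k = ln(0.3900 / 0.167) / 0.1364
  = ln(2.335) / 0.1364 = 0.8480 / 0.1364 = 6.217 h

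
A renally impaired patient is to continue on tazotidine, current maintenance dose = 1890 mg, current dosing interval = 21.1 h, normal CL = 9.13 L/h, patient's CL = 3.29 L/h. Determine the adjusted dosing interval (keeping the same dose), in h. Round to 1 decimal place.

58.6 h

To keep the same average steady-state level, dosing rate must scale with clearance.
CL ratio = 3.29 / 9.13 = 0.3604
New interval (same dose) = 21.1 / 0.3604 = 58.55 h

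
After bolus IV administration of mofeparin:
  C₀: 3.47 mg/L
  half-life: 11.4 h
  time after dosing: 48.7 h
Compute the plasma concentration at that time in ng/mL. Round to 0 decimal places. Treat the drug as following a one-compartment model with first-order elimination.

180 ng/mL

k = ln2 / t½ = 0.693147 / 11.4 = 0.06080 h⁻¹
C = C₀ · e^(−k·t) = 3.470 × e^(−0.06080 × 48.7)
  = 3.470 × 0.05177 = 0.1796 mg/L
Convert: 0.1796 mg/L × 1000 = 179.6 ng/mL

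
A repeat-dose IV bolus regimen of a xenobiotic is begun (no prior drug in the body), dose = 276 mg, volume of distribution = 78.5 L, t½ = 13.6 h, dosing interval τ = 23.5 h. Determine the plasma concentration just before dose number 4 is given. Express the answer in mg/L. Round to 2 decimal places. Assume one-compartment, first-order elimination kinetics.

1.48 mg/L

C₀ per dose = Dose / Vd = 276 / 78.5 = 3.516 mg/L
k = ln2 / t½ = 0.693147 / 13.6 = 0.05097 h⁻¹
Fraction remaining after one interval: r = e^(−kτ) = e^(−0.05097 × 23.5) = 0.3019
Before dose 4, 3 doses have been given (aged 1τ, 2τ, 3τ).
C_trough = C₀ × (r + r² + … + r^3) = C₀ × r(1−r^3)/(1−r)
        = 3.516 × 0.3019 × (1 − 0.02752) / (1 − 0.3019) = 1.479 mg/L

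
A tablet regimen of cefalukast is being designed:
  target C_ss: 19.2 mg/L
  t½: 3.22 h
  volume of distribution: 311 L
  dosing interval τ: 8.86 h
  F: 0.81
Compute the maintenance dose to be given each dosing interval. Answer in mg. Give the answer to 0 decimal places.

14060 mg

k = ln2 / t½ = 0.693147 / 3.22 = 0.2153 h⁻¹
CL = k × Vd = 0.2153 × 311 = 66.96 L/h
At steady state, F × (Dose/τ) = Css × CL.
Dose = Css × CL × τ / F = 19.2 × 66.96 × 8.86 / 0.81 = 14060 mg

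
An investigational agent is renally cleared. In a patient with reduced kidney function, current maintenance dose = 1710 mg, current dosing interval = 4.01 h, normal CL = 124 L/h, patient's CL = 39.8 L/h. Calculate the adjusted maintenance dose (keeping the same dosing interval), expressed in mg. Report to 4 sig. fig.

548.9 mg

To keep the same average steady-state level, dosing rate must scale with clearance.
CL ratio = 39.8 / 124 = 0.3210
New dose (same interval) = 1710 × 0.3210 = 548.9 mg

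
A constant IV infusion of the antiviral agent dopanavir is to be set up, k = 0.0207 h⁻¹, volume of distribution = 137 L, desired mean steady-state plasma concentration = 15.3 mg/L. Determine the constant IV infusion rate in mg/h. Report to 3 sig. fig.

43.4 mg/h

CL = k × Vd = 0.02070 × 137 = 2.836 L/h
At steady state, infusion rate R₀ = Css × CL = 15.3 × 2.836 = 43.39 mg/h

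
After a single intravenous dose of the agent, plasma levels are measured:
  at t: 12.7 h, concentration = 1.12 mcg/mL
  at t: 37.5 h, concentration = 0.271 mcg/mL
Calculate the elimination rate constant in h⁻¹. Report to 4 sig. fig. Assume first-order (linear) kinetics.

k = ln(C₁/C₂) / (t₂ − t₁) = ln(1.12/0.271) / (37.5 − 12.7)
  = 1.419 / 24.80 = 0.05722 h⁻¹

0.05722 h⁻¹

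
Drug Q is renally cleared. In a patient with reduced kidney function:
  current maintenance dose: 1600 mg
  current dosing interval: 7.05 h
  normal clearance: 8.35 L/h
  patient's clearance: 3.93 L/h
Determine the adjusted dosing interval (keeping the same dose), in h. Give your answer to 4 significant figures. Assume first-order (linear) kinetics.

To keep the same average steady-state level, dosing rate must scale with clearance.
CL ratio = 3.93 / 8.35 = 0.4707
New interval (same dose) = 7.05 / 0.4707 = 14.98 h

14.98 h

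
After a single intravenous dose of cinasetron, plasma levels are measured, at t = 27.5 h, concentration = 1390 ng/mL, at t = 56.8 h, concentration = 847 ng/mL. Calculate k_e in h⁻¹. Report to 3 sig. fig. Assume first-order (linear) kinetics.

k = ln(C₁/C₂) / (t₂ − t₁) = ln(1390/847) / (56.8 − 27.5)
  = 0.4954 / 29.30 = 0.01691 h⁻¹

0.0169 h⁻¹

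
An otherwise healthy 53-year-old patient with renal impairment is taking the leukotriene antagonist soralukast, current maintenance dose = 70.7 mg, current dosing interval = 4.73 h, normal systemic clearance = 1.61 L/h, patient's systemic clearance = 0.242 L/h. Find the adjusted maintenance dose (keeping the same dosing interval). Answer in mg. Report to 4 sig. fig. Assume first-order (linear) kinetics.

To keep the same average steady-state level, dosing rate must scale with clearance.
CL ratio = 0.242 / 1.61 = 0.1503
New dose (same interval) = 70.7 × 0.1503 = 10.63 mg

10.63 mg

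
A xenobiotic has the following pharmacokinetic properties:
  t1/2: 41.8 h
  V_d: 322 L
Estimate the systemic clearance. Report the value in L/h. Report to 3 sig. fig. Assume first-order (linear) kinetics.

5.34 L/h

k = ln2 / t½ = 0.693147 / 41.8 = 0.01658 h⁻¹
CL = k × Vd = 0.01658 × 322 = 5.339 L/h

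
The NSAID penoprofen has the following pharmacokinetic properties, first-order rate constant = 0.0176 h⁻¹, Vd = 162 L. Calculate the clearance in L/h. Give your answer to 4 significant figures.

CL = k × Vd = 0.0176 × 162 = 2.851 L/h

2.851 L/h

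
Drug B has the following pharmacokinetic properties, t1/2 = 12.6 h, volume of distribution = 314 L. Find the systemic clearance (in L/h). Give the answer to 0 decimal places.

17 L/h

k = ln2 / t½ = 0.693147 / 12.6 = 0.05501 h⁻¹
CL = k × Vd = 0.05501 × 314 = 17.27 L/h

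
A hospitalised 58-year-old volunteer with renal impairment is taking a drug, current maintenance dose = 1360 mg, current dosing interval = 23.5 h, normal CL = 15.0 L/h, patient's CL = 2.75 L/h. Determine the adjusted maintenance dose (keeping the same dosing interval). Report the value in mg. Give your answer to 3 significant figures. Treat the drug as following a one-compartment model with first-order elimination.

249 mg

To keep the same average steady-state level, dosing rate must scale with clearance.
CL ratio = 2.75 / 15.0 = 0.1833
New dose (same interval) = 1360 × 0.1833 = 249.3 mg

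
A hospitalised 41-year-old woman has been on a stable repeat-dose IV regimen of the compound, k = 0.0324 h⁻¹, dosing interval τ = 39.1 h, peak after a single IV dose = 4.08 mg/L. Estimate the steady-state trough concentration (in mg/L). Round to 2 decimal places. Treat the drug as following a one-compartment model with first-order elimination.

e^(−kτ) = e^(−0.03240 × 39.1) = 0.2817
Accumulation ratio R = 1 / (1 − e^(−kτ)) = 1 / (1 − 0.2817) = 1.392
Steady-state trough = C₀ × R × e^(−kτ) = 4.08 × 1.392 × 0.2817 = 1.600 mg/L

1.60 mg/L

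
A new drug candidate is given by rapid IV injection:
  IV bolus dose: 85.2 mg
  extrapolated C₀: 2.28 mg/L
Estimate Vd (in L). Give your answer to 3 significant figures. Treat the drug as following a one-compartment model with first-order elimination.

Vd = Dose / C₀ = 85.20 / 2.28 = 37.37 L

37.4 L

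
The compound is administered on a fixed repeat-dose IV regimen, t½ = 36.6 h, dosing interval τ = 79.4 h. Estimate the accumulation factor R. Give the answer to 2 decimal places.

k = ln2 / t½ = 0.693147 / 36.6 = 0.01894 h⁻¹
e^(−kτ) = e^(−0.01894 × 79.4) = 0.2223
Accumulation ratio R = 1 / (1 − e^(−kτ)) = 1 / (1 − 0.2223) = 1.286

1.29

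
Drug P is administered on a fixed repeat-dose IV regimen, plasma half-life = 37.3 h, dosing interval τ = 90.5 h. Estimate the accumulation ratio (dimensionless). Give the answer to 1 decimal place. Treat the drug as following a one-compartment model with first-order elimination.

k = ln2 / t½ = 0.693147 / 37.3 = 0.01858 h⁻¹
e^(−kτ) = e^(−0.01858 × 90.5) = 0.1861
Accumulation ratio R = 1 / (1 − e^(−kτ)) = 1 / (1 − 0.1861) = 1.229

1.2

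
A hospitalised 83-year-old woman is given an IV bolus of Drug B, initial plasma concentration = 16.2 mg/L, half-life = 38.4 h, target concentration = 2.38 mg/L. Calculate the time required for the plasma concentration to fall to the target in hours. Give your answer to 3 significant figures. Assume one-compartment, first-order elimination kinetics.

106 h

k = ln2 / t½ = 0.693147 / 38.4 = 0.01805 h⁻¹
t = ln(C₀ / C) / k = ln(16.20 / 2.38) / 0.01805
  = ln(6.807) / 0.01805 = 1.918 / 0.01805 = 106.3 h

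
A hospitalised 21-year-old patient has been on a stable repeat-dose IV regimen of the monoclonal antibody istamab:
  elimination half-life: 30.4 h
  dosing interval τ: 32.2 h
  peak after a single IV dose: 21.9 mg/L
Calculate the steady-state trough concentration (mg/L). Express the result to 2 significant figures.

20 mg/L

k = ln2 / t½ = 0.693147 / 30.4 = 0.02280 h⁻¹
e^(−kτ) = e^(−0.02280 × 32.2) = 0.4799
Accumulation ratio R = 1 / (1 − e^(−kτ)) = 1 / (1 − 0.4799) = 1.923
Steady-state trough = C₀ × R × e^(−kτ) = 21.9 × 1.923 × 0.4799 = 20.21 mg/L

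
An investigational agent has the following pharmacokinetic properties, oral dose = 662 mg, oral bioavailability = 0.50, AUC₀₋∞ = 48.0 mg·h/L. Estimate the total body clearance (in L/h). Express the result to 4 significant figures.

6.896 L/h

CL = F·Dose / AUC = 0.50 × 662 / 48.0 = 6.896 L/h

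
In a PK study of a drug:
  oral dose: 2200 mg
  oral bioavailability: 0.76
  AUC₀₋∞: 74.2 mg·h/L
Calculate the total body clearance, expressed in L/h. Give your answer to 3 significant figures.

22.5 L/h

CL = F·Dose / AUC = 0.76 × 2200 / 74.2 = 22.53 L/h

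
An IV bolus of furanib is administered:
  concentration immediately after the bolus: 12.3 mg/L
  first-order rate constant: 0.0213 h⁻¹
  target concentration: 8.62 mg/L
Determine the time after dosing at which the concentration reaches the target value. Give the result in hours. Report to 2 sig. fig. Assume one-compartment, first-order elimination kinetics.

t = ln(C₀ / C) / k = ln(12.30 / 8.62) / 0.02130
  = ln(1.427) / 0.02130 = 0.3556 / 0.02130 = 16.69 h

17 h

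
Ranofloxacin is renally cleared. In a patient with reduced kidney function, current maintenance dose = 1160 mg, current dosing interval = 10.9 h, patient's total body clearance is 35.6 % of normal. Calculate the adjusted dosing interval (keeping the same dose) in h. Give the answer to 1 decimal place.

To keep the same average steady-state level, dosing rate must scale with clearance.
CL ratio = 35.6 / 100 = 0.3560
New interval (same dose) = 10.9 / 0.3560 = 30.62 h

30.6 h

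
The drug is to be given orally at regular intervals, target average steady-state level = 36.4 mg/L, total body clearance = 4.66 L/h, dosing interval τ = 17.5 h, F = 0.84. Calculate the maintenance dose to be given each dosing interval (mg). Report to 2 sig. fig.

At steady state, F × (Dose/τ) = Css × CL.
Dose = Css × CL × τ / F = 36.4 × 4.660 × 17.5 / 0.84 = 3534 mg

3500 mg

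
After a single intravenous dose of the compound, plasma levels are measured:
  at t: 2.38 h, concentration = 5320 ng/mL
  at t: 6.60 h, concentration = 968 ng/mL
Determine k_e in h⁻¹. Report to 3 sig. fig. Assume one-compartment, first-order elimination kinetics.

k = ln(C₁/C₂) / (t₂ − t₁) = ln(5320/968) / (6.60 − 2.38)
  = 1.704 / 4.220 = 0.4038 h⁻¹

0.404 h⁻¹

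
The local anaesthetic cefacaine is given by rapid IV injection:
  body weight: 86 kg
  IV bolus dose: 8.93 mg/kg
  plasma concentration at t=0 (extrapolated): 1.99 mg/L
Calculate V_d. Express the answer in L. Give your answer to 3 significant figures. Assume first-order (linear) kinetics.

Dose = 8.93 × 86 = 768.0 mg
Vd = Dose / C₀ = 768.0 / 1.99 = 385.9 L

386 L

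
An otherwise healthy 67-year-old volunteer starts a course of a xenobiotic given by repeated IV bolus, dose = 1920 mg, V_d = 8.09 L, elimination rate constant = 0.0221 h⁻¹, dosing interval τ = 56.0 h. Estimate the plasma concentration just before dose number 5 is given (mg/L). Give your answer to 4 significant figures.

C₀ per dose = Dose / Vd = 1920 / 8.09 = 237.3 mg/L
Fraction remaining after one interval: r = e^(−kτ) = e^(−0.02210 × 56.0) = 0.2901
Before dose 5, 4 doses have been given (aged 1τ, 2τ, 3τ, 4τ).
C_trough = C₀ × (r + r² + … + r^4) = C₀ × r(1−r^4)/(1−r)
        = 237.3 × 0.2901 × (1 − 0.007083) / (1 − 0.2901) = 96.29 mg/L

96.29 mg/L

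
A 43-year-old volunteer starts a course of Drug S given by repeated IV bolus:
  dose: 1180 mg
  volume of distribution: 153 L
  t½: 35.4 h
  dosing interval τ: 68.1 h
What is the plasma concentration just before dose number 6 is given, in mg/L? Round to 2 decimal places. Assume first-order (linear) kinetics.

2.76 mg/L

C₀ per dose = Dose / Vd = 1180 / 153 = 7.712 mg/L
k = ln2 / t½ = 0.693147 / 35.4 = 0.01958 h⁻¹
Fraction remaining after one interval: r = e^(−kτ) = e^(−0.01958 × 68.1) = 0.2636
Before dose 6, 5 doses have been given (aged 1τ, 2τ, 3τ, 4τ, 5τ).
C_trough = C₀ × (r + r² + … + r^5) = C₀ × r(1−r^5)/(1−r)
        = 7.712 × 0.2636 × (1 − 0.001273) / (1 − 0.2636) = 2.757 mg/L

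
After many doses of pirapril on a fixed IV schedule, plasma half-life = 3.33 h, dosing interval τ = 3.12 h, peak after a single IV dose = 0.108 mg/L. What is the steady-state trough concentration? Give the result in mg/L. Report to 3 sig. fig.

0.118 mg/L

k = ln2 / t½ = 0.693147 / 3.33 = 0.2082 h⁻¹
e^(−kτ) = e^(−0.2082 × 3.12) = 0.5223
Accumulation ratio R = 1 / (1 − e^(−kτ)) = 1 / (1 − 0.5223) = 2.093
Steady-state trough = C₀ × R × e^(−kτ) = 0.108 × 2.093 × 0.5223 = 0.1181 mg/L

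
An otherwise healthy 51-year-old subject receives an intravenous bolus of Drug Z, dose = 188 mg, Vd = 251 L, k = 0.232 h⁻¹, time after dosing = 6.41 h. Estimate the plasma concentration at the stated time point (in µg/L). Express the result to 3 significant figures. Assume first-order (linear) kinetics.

C₀ = Dose / Vd = 188.0 / 251 = 0.7490 mg/L
C = C₀ · e^(−k·t) = 0.7490 × e^(−0.2320 × 6.41)
  = 0.7490 × 0.2260 = 0.1693 mg/L
Convert: 0.1693 mg/L × 1000 = 169.3 µg/L

169 µg/L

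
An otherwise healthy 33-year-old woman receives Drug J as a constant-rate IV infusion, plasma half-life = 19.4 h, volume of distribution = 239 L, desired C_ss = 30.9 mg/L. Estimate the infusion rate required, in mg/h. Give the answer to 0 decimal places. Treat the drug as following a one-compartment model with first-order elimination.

k = ln2 / t½ = 0.693147 / 19.4 = 0.03573 h⁻¹
CL = k × Vd = 0.03573 × 239 = 8.539 L/h
At steady state, infusion rate R₀ = Css × CL = 30.9 × 8.539 = 263.9 mg/h

264 mg/h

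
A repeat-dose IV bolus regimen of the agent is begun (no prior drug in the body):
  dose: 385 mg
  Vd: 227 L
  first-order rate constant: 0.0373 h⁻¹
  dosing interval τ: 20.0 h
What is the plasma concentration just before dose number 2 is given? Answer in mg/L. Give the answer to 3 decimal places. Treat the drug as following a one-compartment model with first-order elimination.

C₀ per dose = Dose / Vd = 385 / 227 = 1.696 mg/L
Fraction remaining after one interval: r = e^(−kτ) = e^(−0.03730 × 20.0) = 0.4743
Before dose 2, 1 dose has been given (aged 1τ).
C_trough = C₀ × r = 1.696 × 0.4743 = 0.8044 mg/L

0.804 mg/L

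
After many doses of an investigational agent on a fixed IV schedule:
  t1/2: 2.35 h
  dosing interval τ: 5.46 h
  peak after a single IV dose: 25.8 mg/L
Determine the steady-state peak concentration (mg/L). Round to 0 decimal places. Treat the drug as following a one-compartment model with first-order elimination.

k = ln2 / t½ = 0.693147 / 2.35 = 0.2950 h⁻¹
e^(−kτ) = e^(−0.2950 × 5.46) = 0.1997
Accumulation ratio R = 1 / (1 − e^(−kτ)) = 1 / (1 − 0.1997) = 1.250
Steady-state peak = C₀ × R = 25.8 × 1.250 = 32.25 mg/L

32 mg/L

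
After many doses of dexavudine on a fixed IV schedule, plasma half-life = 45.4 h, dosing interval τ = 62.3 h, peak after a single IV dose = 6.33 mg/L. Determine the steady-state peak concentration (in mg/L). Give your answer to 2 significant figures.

k = ln2 / t½ = 0.693147 / 45.4 = 0.01527 h⁻¹
e^(−kτ) = e^(−0.01527 × 62.3) = 0.3862
Accumulation ratio R = 1 / (1 − e^(−kτ)) = 1 / (1 − 0.3862) = 1.629
Steady-state peak = C₀ × R = 6.33 × 1.629 = 10.31 mg/L

10 mg/L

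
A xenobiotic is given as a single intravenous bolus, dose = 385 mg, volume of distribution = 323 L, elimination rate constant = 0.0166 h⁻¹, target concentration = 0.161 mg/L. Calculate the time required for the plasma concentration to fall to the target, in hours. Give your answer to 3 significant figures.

C₀ = Dose / Vd = 385.0 / 323 = 1.192 mg/L
t = ln(C₀ / C) / k = ln(1.192 / 0.161) / 0.01660
  = ln(7.404) / 0.01660 = 2.002 / 0.01660 = 120.6 h

121 h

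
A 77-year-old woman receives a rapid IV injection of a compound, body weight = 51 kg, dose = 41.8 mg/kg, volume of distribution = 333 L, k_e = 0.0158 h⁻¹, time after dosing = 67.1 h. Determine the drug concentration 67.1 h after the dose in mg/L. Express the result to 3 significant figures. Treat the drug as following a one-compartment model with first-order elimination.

2.22 mg/L

Total dose = 41.8 × 51 = 2132 mg
C₀ = Dose / Vd = 2132 / 333 = 6.402 mg/L
C = C₀ · e^(−k·t) = 6.402 × e^(−0.01580 × 67.1)
  = 6.402 × 0.3464 = 2.218 mg/L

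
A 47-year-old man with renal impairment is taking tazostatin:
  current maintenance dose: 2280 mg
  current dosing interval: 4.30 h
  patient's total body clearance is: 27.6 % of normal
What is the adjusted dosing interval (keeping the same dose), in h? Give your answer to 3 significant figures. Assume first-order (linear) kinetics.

15.6 h

To keep the same average steady-state level, dosing rate must scale with clearance.
CL ratio = 27.6 / 100 = 0.2760
New interval (same dose) = 4.30 / 0.2760 = 15.58 h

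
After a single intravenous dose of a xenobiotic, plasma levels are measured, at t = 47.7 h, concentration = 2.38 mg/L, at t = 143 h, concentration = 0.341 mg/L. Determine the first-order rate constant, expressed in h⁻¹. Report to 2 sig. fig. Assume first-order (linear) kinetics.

0.020 h⁻¹

k = ln(C₁/C₂) / (t₂ − t₁) = ln(2.38/0.341) / (143 − 47.7)
  = 1.943 / 95.30 = 0.02039 h⁻¹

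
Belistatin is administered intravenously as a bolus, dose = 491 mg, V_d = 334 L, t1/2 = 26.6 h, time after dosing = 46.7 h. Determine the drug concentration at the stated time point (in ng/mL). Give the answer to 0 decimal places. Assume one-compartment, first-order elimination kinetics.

C₀ = Dose / Vd = 491.0 / 334 = 1.470 mg/L
k = ln2 / t½ = 0.693147 / 26.6 = 0.02606 h⁻¹
C = C₀ · e^(−k·t) = 1.470 × e^(−0.02606 × 46.7)
  = 1.470 × 0.2961 = 0.4353 mg/L
Convert: 0.4353 mg/L × 1000 = 435.3 ng/mL

435 ng/mL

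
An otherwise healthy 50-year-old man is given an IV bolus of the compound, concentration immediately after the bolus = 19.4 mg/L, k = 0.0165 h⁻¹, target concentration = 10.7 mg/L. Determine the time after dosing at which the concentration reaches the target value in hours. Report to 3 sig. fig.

36.1 h

t = ln(C₀ / C) / k = ln(19.40 / 10.7) / 0.01650
  = ln(1.813) / 0.01650 = 0.5950 / 0.01650 = 36.06 h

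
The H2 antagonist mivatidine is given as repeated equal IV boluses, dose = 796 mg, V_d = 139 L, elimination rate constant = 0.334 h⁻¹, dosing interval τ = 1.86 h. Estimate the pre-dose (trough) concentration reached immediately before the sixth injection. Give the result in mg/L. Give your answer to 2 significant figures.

C₀ per dose = Dose / Vd = 796 / 139 = 5.727 mg/L
Fraction remaining after one interval: r = e^(−kτ) = e^(−0.3340 × 1.86) = 0.5373
Before dose 6, 5 doses have been given (aged 1τ, 2τ, 3τ, 4τ, 5τ).
C_trough = C₀ × (r + r² + … + r^5) = C₀ × r(1−r^5)/(1−r)
        = 5.727 × 0.5373 × (1 − 0.04478) / (1 − 0.5373) = 6.353 mg/L

6.4 mg/L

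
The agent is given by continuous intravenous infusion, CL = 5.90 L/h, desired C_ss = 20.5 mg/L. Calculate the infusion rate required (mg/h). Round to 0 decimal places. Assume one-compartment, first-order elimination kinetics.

121 mg/h

At steady state, infusion rate R₀ = Css × CL = 20.5 × 5.900 = 121.0 mg/h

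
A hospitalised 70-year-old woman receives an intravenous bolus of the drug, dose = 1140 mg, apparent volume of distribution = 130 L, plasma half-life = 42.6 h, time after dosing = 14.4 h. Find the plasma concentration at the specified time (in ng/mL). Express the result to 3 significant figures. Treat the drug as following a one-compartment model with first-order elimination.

6940 ng/mL

C₀ = Dose / Vd = 1140 / 130 = 8.769 mg/L
k = ln2 / t½ = 0.693147 / 42.6 = 0.01627 h⁻¹
C = C₀ · e^(−k·t) = 8.769 × e^(−0.01627 × 14.4)
  = 8.769 × 0.7911 = 6.937 mg/L
Convert: 6.937 mg/L × 1000 = 6937 ng/mL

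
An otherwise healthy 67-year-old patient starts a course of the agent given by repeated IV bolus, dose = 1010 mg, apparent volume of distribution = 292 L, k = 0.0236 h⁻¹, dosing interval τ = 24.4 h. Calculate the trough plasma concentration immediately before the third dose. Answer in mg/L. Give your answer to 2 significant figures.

C₀ per dose = Dose / Vd = 1010 / 292 = 3.459 mg/L
Fraction remaining after one interval: r = e^(−kτ) = e^(−0.02360 × 24.4) = 0.5622
Before dose 3, 2 doses have been given (aged 1τ, 2τ).
C_trough = C₀ × (r + r²) = 3.459 × (0.5622 + 0.3161) = 3.038 mg/L

3.0 mg/L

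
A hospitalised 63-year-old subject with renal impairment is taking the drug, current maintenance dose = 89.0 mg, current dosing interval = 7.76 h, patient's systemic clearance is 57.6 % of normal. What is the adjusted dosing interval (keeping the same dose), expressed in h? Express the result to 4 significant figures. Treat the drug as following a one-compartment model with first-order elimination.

13.47 h

To keep the same average steady-state level, dosing rate must scale with clearance.
CL ratio = 57.6 / 100 = 0.5760
New interval (same dose) = 7.76 / 0.5760 = 13.47 h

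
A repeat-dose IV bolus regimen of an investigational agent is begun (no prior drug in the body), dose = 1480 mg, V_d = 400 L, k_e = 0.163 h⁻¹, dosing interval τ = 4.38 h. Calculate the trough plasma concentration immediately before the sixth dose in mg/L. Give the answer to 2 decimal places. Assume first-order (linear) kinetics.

C₀ per dose = Dose / Vd = 1480 / 400 = 3.700 mg/L
Fraction remaining after one interval: r = e^(−kτ) = e^(−0.1630 × 4.38) = 0.4897
Before dose 6, 5 doses have been given (aged 1τ, 2τ, 3τ, 4τ, 5τ).
C_trough = C₀ × (r + r² + … + r^5) = C₀ × r(1−r^5)/(1−r)
        = 3.700 × 0.4897 × (1 − 0.02816) / (1 − 0.4897) = 3.451 mg/L

3.45 mg/L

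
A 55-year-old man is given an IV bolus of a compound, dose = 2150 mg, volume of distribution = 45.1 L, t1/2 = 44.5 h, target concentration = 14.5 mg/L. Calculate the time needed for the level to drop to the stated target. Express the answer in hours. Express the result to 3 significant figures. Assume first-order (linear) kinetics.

C₀ = Dose / Vd = 2150 / 45.1 = 47.67 mg/L
k = ln2 / t½ = 0.693147 / 44.5 = 0.01558 h⁻¹
t = ln(C₀ / C) / k = ln(47.67 / 14.5) / 0.01558
  = ln(3.288) / 0.01558 = 1.190 / 0.01558 = 76.38 h

76.4 h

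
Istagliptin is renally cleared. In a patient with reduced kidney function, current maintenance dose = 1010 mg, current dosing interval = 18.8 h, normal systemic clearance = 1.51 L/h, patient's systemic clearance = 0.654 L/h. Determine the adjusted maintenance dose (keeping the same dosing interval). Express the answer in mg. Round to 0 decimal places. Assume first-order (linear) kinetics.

To keep the same average steady-state level, dosing rate must scale with clearance.
CL ratio = 0.654 / 1.51 = 0.4331
New dose (same interval) = 1010 × 0.4331 = 437.4 mg

437 mg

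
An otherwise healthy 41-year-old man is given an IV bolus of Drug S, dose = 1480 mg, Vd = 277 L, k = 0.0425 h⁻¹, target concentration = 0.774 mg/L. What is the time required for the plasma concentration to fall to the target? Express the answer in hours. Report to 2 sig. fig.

C₀ = Dose / Vd = 1480 / 277 = 5.343 mg/L
t = ln(C₀ / C) / k = ln(5.343 / 0.774) / 0.04250
  = ln(6.903) / 0.04250 = 1.932 / 0.04250 = 45.46 h

45 h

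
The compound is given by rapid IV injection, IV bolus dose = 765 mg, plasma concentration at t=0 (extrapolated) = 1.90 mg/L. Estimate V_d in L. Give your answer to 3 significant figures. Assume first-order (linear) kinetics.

Vd = Dose / C₀ = 765.0 / 1.90 = 402.6 L

403 L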